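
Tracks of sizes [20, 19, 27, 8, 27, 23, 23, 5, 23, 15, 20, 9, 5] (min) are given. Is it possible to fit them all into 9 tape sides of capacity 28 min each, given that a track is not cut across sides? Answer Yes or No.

A valid assignment using 9 tape sides:
  side 1: 27 = 27
  side 2: 27 = 27
  side 3: 23 + 5 = 28
  side 4: 23 + 5 = 28
  side 5: 23 = 23
  side 6: 20 + 8 = 28
  side 7: 20 = 20
  side 8: 19 + 9 = 28
  side 9: 15 = 15
Every load is within 28 min, so 9 tape sides suffice.

Yes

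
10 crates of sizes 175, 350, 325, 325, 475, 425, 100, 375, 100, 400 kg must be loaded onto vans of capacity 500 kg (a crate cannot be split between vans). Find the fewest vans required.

Total = 475 + 425 + 400 + 375 + 350 + 325 + 325 + 175 + 100 + 100 = 3050 kg.
Lower bound: ⌈3050/500⌉ = 7 vans.
A packing using 7 vans:
  van 1: 475 = 475
  van 2: 425 = 425
  van 3: 400 + 100 = 500
  van 4: 375 + 100 = 475
  van 5: 350 = 350
  van 6: 325 + 175 = 500
  van 7: 325 = 325
This matches the lower bound, so 7 is optimal.

7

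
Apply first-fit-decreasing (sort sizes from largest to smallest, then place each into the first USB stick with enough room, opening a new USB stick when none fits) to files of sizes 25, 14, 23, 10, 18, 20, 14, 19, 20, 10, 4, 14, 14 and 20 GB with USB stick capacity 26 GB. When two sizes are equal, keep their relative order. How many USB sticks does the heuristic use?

11

Sorted descending: 25, 23, 20, 20, 20, 19, 18, 14, 14, 14, 14, 10, 10, 4.
  25 → USB stick 1 (new)  [load 25/26]
  23 → USB stick 2 (new)  [load 23/26]
  20 → USB stick 3 (new)  [load 20/26]
  20 → USB stick 4 (new)  [load 20/26]
  20 → USB stick 5 (new)  [load 20/26]
  19 → USB stick 6 (new)  [load 19/26]
  18 → USB stick 7 (new)  [load 18/26]
  14 → USB stick 8 (new)  [load 14/26]
  14 → USB stick 9 (new)  [load 14/26]
  14 → USB stick 10 (new)  [load 14/26]
  14 → USB stick 11 (new)  [load 14/26]
  10 → USB stick 8  [load 24/26]
  10 → USB stick 9  [load 24/26]
  4 → USB stick 3  [load 24/26]
11 USB sticks opened.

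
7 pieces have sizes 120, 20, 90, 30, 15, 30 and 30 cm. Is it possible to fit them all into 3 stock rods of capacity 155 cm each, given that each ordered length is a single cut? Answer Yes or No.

A valid assignment using 3 stock rods:
  stock rod 1: 120 + 30 = 150
  stock rod 2: 90 + 30 + 30 = 150
  stock rod 3: 20 + 15 = 35
Every load is within 155 cm, so 3 stock rods suffice.

Yes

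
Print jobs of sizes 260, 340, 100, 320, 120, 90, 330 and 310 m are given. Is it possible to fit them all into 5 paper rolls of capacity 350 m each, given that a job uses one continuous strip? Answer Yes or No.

No

Total = 1870 m; ⌈1870/350⌉ = 6.
At least 6 paper rolls are required, but only 5 are allowed.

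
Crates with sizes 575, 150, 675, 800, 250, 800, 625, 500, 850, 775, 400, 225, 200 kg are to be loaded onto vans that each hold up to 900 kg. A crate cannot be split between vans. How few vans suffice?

9

Total = 850 + 800 + 800 + 775 + 675 + 625 + 575 + 500 + 400 + 250 + 225 + 200 + 150 = 6825 kg.
Lower bound: ⌈6825/900⌉ = 8 vans.
A packing using 9 vans:
  van 1: 850 = 850
  van 2: 800 = 800
  van 3: 800 = 800
  van 4: 775 = 775
  van 5: 675 + 225 = 900
  van 6: 625 + 250 = 875
  van 7: 575 + 200 = 775
  van 8: 500 + 400 = 900
  van 9: 150 = 150
No arrangement into 8 vans stays within capacity, so 9 is optimal.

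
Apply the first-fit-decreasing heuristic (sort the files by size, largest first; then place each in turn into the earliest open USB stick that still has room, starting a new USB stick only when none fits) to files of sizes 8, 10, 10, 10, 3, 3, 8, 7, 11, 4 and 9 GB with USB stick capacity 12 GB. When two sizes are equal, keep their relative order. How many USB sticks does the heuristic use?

Sorted descending: 11, 10, 10, 10, 9, 8, 8, 7, 4, 3, 3.
  11 → USB stick 1 (new)  [load 11/12]
  10 → USB stick 2 (new)  [load 10/12]
  10 → USB stick 3 (new)  [load 10/12]
  10 → USB stick 4 (new)  [load 10/12]
  9 → USB stick 5 (new)  [load 9/12]
  8 → USB stick 6 (new)  [load 8/12]
  8 → USB stick 7 (new)  [load 8/12]
  7 → USB stick 8 (new)  [load 7/12]
  4 → USB stick 6  [load 12/12]
  3 → USB stick 5  [load 12/12]
  3 → USB stick 7  [load 11/12]
8 USB sticks opened.

8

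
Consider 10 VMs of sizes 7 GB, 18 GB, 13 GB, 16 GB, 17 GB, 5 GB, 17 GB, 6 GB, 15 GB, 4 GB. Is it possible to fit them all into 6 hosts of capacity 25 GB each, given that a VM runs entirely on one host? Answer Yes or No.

Yes

A valid assignment using 6 hosts:
  host 1: 18 + 7 = 25
  host 2: 17 + 6 = 23
  host 3: 17 + 5 = 22
  host 4: 16 + 4 = 20
  host 5: 15 = 15
  host 6: 13 = 13
Every load is within 25 GB, so 6 hosts suffice.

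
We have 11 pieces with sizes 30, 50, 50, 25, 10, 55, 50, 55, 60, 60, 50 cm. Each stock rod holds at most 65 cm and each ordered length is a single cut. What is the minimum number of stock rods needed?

Total = 60 + 60 + 55 + 55 + 50 + 50 + 50 + 50 + 30 + 25 + 10 = 495 cm.
Lower bound: ⌈495/65⌉ = 8 stock rods.
A packing using 9 stock rods:
  stock rod 1: 60 = 60
  stock rod 2: 60 = 60
  stock rod 3: 55 + 10 = 65
  stock rod 4: 55 = 55
  stock rod 5: 50 = 50
  stock rod 6: 50 = 50
  stock rod 7: 50 = 50
  stock rod 8: 50 = 50
  stock rod 9: 30 + 25 = 55
No arrangement into 8 stock rods stays within capacity, so 9 is optimal.

9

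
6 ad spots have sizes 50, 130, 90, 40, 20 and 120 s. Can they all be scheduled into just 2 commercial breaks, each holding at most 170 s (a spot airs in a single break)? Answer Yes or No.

Total = 450 s; ⌈450/170⌉ = 3.
At least 3 commercial breaks are required, but only 2 are allowed.

No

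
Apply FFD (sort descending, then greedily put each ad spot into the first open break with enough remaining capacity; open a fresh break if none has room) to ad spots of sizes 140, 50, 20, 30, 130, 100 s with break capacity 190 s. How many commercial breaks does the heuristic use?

Sorted descending: 140, 130, 100, 50, 30, 20.
  140 → break 1 (new)  [load 140/190]
  130 → break 2 (new)  [load 130/190]
  100 → break 3 (new)  [load 100/190]
  50 → break 1  [load 190/190]
  30 → break 2  [load 160/190]
  20 → break 2  [load 180/190]
3 commercial breaks opened.

3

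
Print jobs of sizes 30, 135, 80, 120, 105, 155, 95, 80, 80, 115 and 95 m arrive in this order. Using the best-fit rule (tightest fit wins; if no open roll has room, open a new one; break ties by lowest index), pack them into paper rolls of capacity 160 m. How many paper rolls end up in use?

  30 → roll 1 (new)  [load 30/160]
  135 → roll 2 (new)  [load 135/160]
  80 → roll 1  [load 110/160]
  120 → roll 3 (new)  [load 120/160]
  105 → roll 4 (new)  [load 105/160]
  155 → roll 5 (new)  [load 155/160]
  95 → roll 6 (new)  [load 95/160]
  80 → roll 7 (new)  [load 80/160]
  80 → roll 7  [load 160/160]
  115 → roll 8 (new)  [load 115/160]
  95 → roll 9 (new)  [load 95/160]
9 paper rolls opened.

9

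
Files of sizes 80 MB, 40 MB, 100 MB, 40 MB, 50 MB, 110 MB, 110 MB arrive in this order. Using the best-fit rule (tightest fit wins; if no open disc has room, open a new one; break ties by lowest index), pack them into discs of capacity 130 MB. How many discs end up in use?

5

  80 → disc 1 (new)  [load 80/130]
  40 → disc 1  [load 120/130]
  100 → disc 2 (new)  [load 100/130]
  40 → disc 3 (new)  [load 40/130]
  50 → disc 3  [load 90/130]
  110 → disc 4 (new)  [load 110/130]
  110 → disc 5 (new)  [load 110/130]
5 discs opened.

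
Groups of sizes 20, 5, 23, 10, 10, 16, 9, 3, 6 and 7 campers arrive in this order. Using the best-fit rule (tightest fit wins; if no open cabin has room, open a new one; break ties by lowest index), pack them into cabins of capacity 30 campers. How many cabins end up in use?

  20 → cabin 1 (new)  [load 20/30]
  5 → cabin 1  [load 25/30]
  23 → cabin 2 (new)  [load 23/30]
  10 → cabin 3 (new)  [load 10/30]
  10 → cabin 3  [load 20/30]
  16 → cabin 4 (new)  [load 16/30]
  9 → cabin 3  [load 29/30]
  3 → cabin 1  [load 28/30]
  6 → cabin 2  [load 29/30]
  7 → cabin 4  [load 23/30]
4 cabins opened.

4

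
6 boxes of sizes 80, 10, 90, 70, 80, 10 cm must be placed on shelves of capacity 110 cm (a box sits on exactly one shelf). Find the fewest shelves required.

Total = 90 + 80 + 80 + 70 + 10 + 10 = 340 cm.
Lower bound: ⌈340/110⌉ = 4 shelves.
A packing using 4 shelves:
  shelf 1: 90 + 10 + 10 = 110
  shelf 2: 80 = 80
  shelf 3: 80 = 80
  shelf 4: 70 = 70
This matches the lower bound, so 4 is optimal.

4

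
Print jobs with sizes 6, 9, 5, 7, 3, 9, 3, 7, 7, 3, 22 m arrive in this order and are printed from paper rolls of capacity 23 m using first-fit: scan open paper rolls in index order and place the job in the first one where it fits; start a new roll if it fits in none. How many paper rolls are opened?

  6 → roll 1 (new)  [load 6/23]
  9 → roll 1  [load 15/23]
  5 → roll 1  [load 20/23]
  7 → roll 2 (new)  [load 7/23]
  3 → roll 1  [load 23/23]
  9 → roll 2  [load 16/23]
  3 → roll 2  [load 19/23]
  7 → roll 3 (new)  [load 7/23]
  7 → roll 3  [load 14/23]
  3 → roll 2  [load 22/23]
  22 → roll 4 (new)  [load 22/23]
4 paper rolls opened.

4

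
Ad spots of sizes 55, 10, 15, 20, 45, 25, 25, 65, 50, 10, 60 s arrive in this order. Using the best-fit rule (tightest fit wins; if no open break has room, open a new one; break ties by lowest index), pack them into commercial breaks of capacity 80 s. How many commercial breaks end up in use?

6

  55 → break 1 (new)  [load 55/80]
  10 → break 1  [load 65/80]
  15 → break 1  [load 80/80]
  20 → break 2 (new)  [load 20/80]
  45 → break 2  [load 65/80]
  25 → break 3 (new)  [load 25/80]
  25 → break 3  [load 50/80]
  65 → break 4 (new)  [load 65/80]
  50 → break 5 (new)  [load 50/80]
  10 → break 2  [load 75/80]
  60 → break 6 (new)  [load 60/80]
6 commercial breaks opened.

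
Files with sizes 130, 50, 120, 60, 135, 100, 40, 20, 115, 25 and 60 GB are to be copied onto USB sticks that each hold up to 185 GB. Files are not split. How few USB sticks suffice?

5

Total = 135 + 130 + 120 + 115 + 100 + 60 + 60 + 50 + 40 + 25 + 20 = 855 GB.
Lower bound: ⌈855/185⌉ = 5 USB sticks.
A packing using 5 USB sticks:
  USB stick 1: 135 + 50 = 185
  USB stick 2: 130 + 40 = 170
  USB stick 3: 120 + 60 = 180
  USB stick 4: 115 + 60 = 175
  USB stick 5: 100 + 25 + 20 = 145
This matches the lower bound, so 5 is optimal.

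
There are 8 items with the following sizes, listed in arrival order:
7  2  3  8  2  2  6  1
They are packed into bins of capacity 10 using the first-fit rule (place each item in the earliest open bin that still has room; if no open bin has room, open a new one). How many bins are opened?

4

  7 → bin 1 (new)  [load 7/10]
  2 → bin 1  [load 9/10]
  3 → bin 2 (new)  [load 3/10]
  8 → bin 3 (new)  [load 8/10]
  2 → bin 2  [load 5/10]
  2 → bin 2  [load 7/10]
  6 → bin 4 (new)  [load 6/10]
  1 → bin 1  [load 10/10]
4 bins opened.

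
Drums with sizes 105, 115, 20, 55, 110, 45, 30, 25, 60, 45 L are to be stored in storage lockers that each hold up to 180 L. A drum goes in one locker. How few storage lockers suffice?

4

Total = 115 + 110 + 105 + 60 + 55 + 45 + 45 + 30 + 25 + 20 = 610 L.
Lower bound: ⌈610/180⌉ = 4 storage lockers.
A packing using 4 storage lockers:
  locker 1: 115 + 60 = 175
  locker 2: 110 + 55 = 165
  locker 3: 105 + 45 + 30 = 180
  locker 4: 45 + 25 + 20 = 90
This matches the lower bound, so 4 is optimal.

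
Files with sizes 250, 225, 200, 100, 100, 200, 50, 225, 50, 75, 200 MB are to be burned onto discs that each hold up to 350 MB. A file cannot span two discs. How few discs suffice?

6

Total = 250 + 225 + 225 + 200 + 200 + 200 + 100 + 100 + 75 + 50 + 50 = 1675 MB.
Lower bound: ⌈1675/350⌉ = 5 discs.
Also, 6 files each exceed 175 MB, and no two of those can share a disc, so at least 6 discs are needed.
A packing using 6 discs:
  disc 1: 250 + 100 = 350
  disc 2: 225 + 100 = 325
  disc 3: 225 + 75 + 50 = 350
  disc 4: 200 + 50 = 250
  disc 5: 200 = 200
  disc 6: 200 = 200
This matches the lower bound, so 6 is optimal.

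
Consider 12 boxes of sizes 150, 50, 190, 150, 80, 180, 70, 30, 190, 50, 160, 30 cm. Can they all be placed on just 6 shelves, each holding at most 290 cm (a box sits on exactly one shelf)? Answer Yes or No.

Yes

A valid assignment using 6 shelves:
  shelf 1: 190 + 80 = 270
  shelf 2: 190 + 70 + 30 = 290
  shelf 3: 180 + 50 + 50 = 280
  shelf 4: 160 + 30 = 190
  shelf 5: 150 = 150
  shelf 6: 150 = 150
Every load is within 290 cm, so 6 shelves suffice.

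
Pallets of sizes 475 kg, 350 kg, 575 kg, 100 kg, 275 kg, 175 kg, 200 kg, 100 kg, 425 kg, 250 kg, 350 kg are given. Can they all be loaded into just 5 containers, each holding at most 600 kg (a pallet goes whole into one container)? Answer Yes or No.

No

Total = 3275 kg; ⌈3275/600⌉ = 6.
At least 6 containers are required, but only 5 are allowed.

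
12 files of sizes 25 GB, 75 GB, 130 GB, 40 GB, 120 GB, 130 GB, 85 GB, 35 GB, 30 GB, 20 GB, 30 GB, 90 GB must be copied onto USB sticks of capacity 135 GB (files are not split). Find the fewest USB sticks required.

Total = 130 + 130 + 120 + 90 + 85 + 75 + 40 + 35 + 30 + 30 + 25 + 20 = 810 GB.
Lower bound: ⌈810/135⌉ = 6 USB sticks.
A packing using 7 USB sticks:
  USB stick 1: 130 = 130
  USB stick 2: 130 = 130
  USB stick 3: 120 = 120
  USB stick 4: 90 + 40 = 130
  USB stick 5: 85 + 35 = 120
  USB stick 6: 75 + 30 + 30 = 135
  USB stick 7: 25 + 20 = 45
No arrangement into 6 USB sticks stays within capacity, so 7 is optimal.

7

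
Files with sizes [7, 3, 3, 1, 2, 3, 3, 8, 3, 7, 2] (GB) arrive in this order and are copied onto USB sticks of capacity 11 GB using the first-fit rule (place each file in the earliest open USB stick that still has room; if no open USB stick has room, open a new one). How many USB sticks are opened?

  7 → USB stick 1 (new)  [load 7/11]
  3 → USB stick 1  [load 10/11]
  3 → USB stick 2 (new)  [load 3/11]
  1 → USB stick 1  [load 11/11]
  2 → USB stick 2  [load 5/11]
  3 → USB stick 2  [load 8/11]
  3 → USB stick 2  [load 11/11]
  8 → USB stick 3 (new)  [load 8/11]
  3 → USB stick 3  [load 11/11]
  7 → USB stick 4 (new)  [load 7/11]
  2 → USB stick 4  [load 9/11]
4 USB sticks opened.

4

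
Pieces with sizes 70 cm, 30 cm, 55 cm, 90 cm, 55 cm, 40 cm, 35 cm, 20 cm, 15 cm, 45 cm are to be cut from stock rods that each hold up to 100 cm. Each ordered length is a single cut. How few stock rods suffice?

5

Total = 90 + 70 + 55 + 55 + 45 + 40 + 35 + 30 + 20 + 15 = 455 cm.
Lower bound: ⌈455/100⌉ = 5 stock rods.
A packing using 5 stock rods:
  stock rod 1: 90 = 90
  stock rod 2: 70 + 30 = 100
  stock rod 3: 55 + 45 = 100
  stock rod 4: 55 + 40 = 95
  stock rod 5: 35 + 20 + 15 = 70
This matches the lower bound, so 5 is optimal.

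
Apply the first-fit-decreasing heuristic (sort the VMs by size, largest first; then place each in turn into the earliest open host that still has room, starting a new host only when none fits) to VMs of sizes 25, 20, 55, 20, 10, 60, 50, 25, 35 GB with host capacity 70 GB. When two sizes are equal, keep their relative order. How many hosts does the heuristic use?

Sorted descending: 60, 55, 50, 35, 25, 25, 20, 20, 10.
  60 → host 1 (new)  [load 60/70]
  55 → host 2 (new)  [load 55/70]
  50 → host 3 (new)  [load 50/70]
  35 → host 4 (new)  [load 35/70]
  25 → host 4  [load 60/70]
  25 → host 5 (new)  [load 25/70]
  20 → host 3  [load 70/70]
  20 → host 5  [load 45/70]
  10 → host 1  [load 70/70]
5 hosts opened.

5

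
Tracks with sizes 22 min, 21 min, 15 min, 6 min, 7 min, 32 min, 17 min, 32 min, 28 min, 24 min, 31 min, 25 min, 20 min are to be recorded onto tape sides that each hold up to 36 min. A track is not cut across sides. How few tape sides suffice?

10

Total = 32 + 32 + 31 + 28 + 25 + 24 + 22 + 21 + 20 + 17 + 15 + 7 + 6 = 280 min.
Lower bound: ⌈280/36⌉ = 8 tape sides.
Also, 9 tracks each exceed 18 min, and no two of those can share a side, so at least 9 tape sides are needed.
A packing using 10 tape sides:
  side 1: 32 = 32
  side 2: 32 = 32
  side 3: 31 = 31
  side 4: 28 + 7 = 35
  side 5: 25 + 6 = 31
  side 6: 24 = 24
  side 7: 22 = 22
  side 8: 21 + 15 = 36
  side 9: 20 = 20
  side 10: 17 = 17
No arrangement into 9 tape sides stays within capacity, so 10 is optimal.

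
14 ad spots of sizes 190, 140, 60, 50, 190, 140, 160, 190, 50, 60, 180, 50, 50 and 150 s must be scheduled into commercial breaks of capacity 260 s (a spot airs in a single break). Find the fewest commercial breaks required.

8

Total = 190 + 190 + 190 + 180 + 160 + 150 + 140 + 140 + 60 + 60 + 50 + 50 + 50 + 50 = 1660 s.
Lower bound: ⌈1660/260⌉ = 7 commercial breaks.
Also, 8 ad spots each exceed 130 s, and no two of those can share a break, so at least 8 commercial breaks are needed.
A packing using 8 commercial breaks:
  break 1: 190 + 60 = 250
  break 2: 190 + 60 = 250
  break 3: 190 + 50 = 240
  break 4: 180 + 50 = 230
  break 5: 160 + 50 + 50 = 260
  break 6: 150 = 150
  break 7: 140 = 140
  break 8: 140 = 140
This matches the lower bound, so 8 is optimal.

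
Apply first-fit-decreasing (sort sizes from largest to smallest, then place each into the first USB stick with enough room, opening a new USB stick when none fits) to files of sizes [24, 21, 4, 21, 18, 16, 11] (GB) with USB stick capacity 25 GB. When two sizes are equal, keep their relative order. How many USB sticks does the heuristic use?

6

Sorted descending: 24, 21, 21, 18, 16, 11, 4.
  24 → USB stick 1 (new)  [load 24/25]
  21 → USB stick 2 (new)  [load 21/25]
  21 → USB stick 3 (new)  [load 21/25]
  18 → USB stick 4 (new)  [load 18/25]
  16 → USB stick 5 (new)  [load 16/25]
  11 → USB stick 6 (new)  [load 11/25]
  4 → USB stick 2  [load 25/25]
6 USB sticks opened.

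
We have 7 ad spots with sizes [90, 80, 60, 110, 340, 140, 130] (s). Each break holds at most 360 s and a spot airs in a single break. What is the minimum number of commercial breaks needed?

Total = 340 + 140 + 130 + 110 + 90 + 80 + 60 = 950 s.
Lower bound: ⌈950/360⌉ = 3 commercial breaks.
A packing using 3 commercial breaks:
  break 1: 340 = 340
  break 2: 140 + 130 + 90 = 360
  break 3: 110 + 80 + 60 = 250
This matches the lower bound, so 3 is optimal.

3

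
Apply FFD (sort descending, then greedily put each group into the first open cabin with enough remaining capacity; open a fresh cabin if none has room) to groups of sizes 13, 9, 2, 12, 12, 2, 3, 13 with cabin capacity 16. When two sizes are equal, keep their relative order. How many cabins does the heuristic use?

Sorted descending: 13, 13, 12, 12, 9, 3, 2, 2.
  13 → cabin 1 (new)  [load 13/16]
  13 → cabin 2 (new)  [load 13/16]
  12 → cabin 3 (new)  [load 12/16]
  12 → cabin 4 (new)  [load 12/16]
  9 → cabin 5 (new)  [load 9/16]
  3 → cabin 1  [load 16/16]
  2 → cabin 2  [load 15/16]
  2 → cabin 3  [load 14/16]
5 cabins opened.

5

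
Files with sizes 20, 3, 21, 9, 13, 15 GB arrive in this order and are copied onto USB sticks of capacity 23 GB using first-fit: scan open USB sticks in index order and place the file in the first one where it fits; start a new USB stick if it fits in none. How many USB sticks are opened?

4

  20 → USB stick 1 (new)  [load 20/23]
  3 → USB stick 1  [load 23/23]
  21 → USB stick 2 (new)  [load 21/23]
  9 → USB stick 3 (new)  [load 9/23]
  13 → USB stick 3  [load 22/23]
  15 → USB stick 4 (new)  [load 15/23]
4 USB sticks opened.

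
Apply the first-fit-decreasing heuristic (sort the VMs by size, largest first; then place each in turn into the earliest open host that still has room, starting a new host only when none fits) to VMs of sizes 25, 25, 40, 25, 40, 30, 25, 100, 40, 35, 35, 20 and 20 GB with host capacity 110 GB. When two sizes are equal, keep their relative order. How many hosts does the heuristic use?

Sorted descending: 100, 40, 40, 40, 35, 35, 30, 25, 25, 25, 25, 20, 20.
  100 → host 1 (new)  [load 100/110]
  40 → host 2 (new)  [load 40/110]
  40 → host 2  [load 80/110]
  40 → host 3 (new)  [load 40/110]
  35 → host 3  [load 75/110]
  35 → host 3  [load 110/110]
  30 → host 2  [load 110/110]
  25 → host 4 (new)  [load 25/110]
  25 → host 4  [load 50/110]
  25 → host 4  [load 75/110]
  25 → host 4  [load 100/110]
  20 → host 5 (new)  [load 20/110]
  20 → host 5  [load 40/110]
5 hosts opened.

5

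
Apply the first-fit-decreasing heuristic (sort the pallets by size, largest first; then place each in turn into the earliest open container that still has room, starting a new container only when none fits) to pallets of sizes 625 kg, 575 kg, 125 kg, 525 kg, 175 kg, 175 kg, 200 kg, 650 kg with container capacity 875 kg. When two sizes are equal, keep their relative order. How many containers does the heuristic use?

4

Sorted descending: 650, 625, 575, 525, 200, 175, 175, 125.
  650 → container 1 (new)  [load 650/875]
  625 → container 2 (new)  [load 625/875]
  575 → container 3 (new)  [load 575/875]
  525 → container 4 (new)  [load 525/875]
  200 → container 1  [load 850/875]
  175 → container 2  [load 800/875]
  175 → container 3  [load 750/875]
  125 → container 3  [load 875/875]
4 containers opened.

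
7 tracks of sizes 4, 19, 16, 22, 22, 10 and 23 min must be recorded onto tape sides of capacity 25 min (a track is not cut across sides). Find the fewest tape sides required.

6

Total = 23 + 22 + 22 + 19 + 16 + 10 + 4 = 116 min.
Lower bound: ⌈116/25⌉ = 5 tape sides.
A packing using 6 tape sides:
  side 1: 23 = 23
  side 2: 22 = 22
  side 3: 22 = 22
  side 4: 19 + 4 = 23
  side 5: 16 = 16
  side 6: 10 = 10
No arrangement into 5 tape sides stays within capacity, so 6 is optimal.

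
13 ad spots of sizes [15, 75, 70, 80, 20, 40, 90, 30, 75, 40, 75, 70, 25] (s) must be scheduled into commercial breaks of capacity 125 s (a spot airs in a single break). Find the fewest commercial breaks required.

7

Total = 90 + 80 + 75 + 75 + 75 + 70 + 70 + 40 + 40 + 30 + 25 + 20 + 15 = 705 s.
Lower bound: ⌈705/125⌉ = 6 commercial breaks.
Also, 7 ad spots each exceed 125/2 s, and no two of those can share a break, so at least 7 commercial breaks are needed.
A packing using 7 commercial breaks:
  break 1: 90 + 30 = 120
  break 2: 80 + 40 = 120
  break 3: 75 + 40 = 115
  break 4: 75 + 25 + 20 = 120
  break 5: 75 + 15 = 90
  break 6: 70 = 70
  break 7: 70 = 70
This matches the lower bound, so 7 is optimal.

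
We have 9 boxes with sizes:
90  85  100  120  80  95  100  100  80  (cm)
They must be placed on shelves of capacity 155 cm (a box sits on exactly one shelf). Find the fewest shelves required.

9

Total = 120 + 100 + 100 + 100 + 95 + 90 + 85 + 80 + 80 = 850 cm.
Lower bound: ⌈850/155⌉ = 6 shelves.
Also, 9 boxes each exceed 155/2 cm, and no two of those can share a shelf, so at least 9 shelves are needed.
A packing using 9 shelves:
  shelf 1: 120 = 120
  shelf 2: 100 = 100
  shelf 3: 100 = 100
  shelf 4: 100 = 100
  shelf 5: 95 = 95
  shelf 6: 90 = 90
  shelf 7: 85 = 85
  shelf 8: 80 = 80
  shelf 9: 80 = 80
This matches the lower bound, so 9 is optimal.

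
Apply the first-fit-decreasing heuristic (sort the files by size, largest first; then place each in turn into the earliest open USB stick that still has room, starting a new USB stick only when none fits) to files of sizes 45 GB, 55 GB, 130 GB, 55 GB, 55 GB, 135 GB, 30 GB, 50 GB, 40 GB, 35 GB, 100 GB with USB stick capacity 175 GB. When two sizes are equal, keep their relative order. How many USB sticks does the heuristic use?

5

Sorted descending: 135, 130, 100, 55, 55, 55, 50, 45, 40, 35, 30.
  135 → USB stick 1 (new)  [load 135/175]
  130 → USB stick 2 (new)  [load 130/175]
  100 → USB stick 3 (new)  [load 100/175]
  55 → USB stick 3  [load 155/175]
  55 → USB stick 4 (new)  [load 55/175]
  55 → USB stick 4  [load 110/175]
  50 → USB stick 4  [load 160/175]
  45 → USB stick 2  [load 175/175]
  40 → USB stick 1  [load 175/175]
  35 → USB stick 5 (new)  [load 35/175]
  30 → USB stick 5  [load 65/175]
5 USB sticks opened.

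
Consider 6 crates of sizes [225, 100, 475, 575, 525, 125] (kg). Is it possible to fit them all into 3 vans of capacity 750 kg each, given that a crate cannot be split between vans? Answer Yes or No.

Yes

A valid assignment using 3 vans:
  van 1: 575 + 125 = 700
  van 2: 525 + 225 = 750
  van 3: 475 + 100 = 575
Every load is within 750 kg, so 3 vans suffice.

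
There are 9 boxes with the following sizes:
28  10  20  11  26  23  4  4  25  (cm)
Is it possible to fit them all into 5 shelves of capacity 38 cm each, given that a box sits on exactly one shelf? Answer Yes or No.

A valid assignment using 5 shelves:
  shelf 1: 28 + 10 = 38
  shelf 2: 26 + 11 = 37
  shelf 3: 25 + 4 + 4 = 33
  shelf 4: 23 = 23
  shelf 5: 20 = 20
Every load is within 38 cm, so 5 shelves suffice.

Yes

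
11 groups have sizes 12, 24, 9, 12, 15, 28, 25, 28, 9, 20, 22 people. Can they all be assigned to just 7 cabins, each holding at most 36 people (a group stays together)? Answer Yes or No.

Yes

A valid assignment using 7 cabins:
  cabin 1: 28 = 28
  cabin 2: 28 = 28
  cabin 3: 25 + 9 = 34
  cabin 4: 24 + 12 = 36
  cabin 5: 22 + 12 = 34
  cabin 6: 20 + 15 = 35
  cabin 7: 9 = 9
Every load is within 36 people, so 7 cabins suffice.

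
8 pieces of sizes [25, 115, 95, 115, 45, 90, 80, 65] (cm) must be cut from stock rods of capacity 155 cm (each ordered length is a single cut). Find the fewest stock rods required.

Total = 115 + 115 + 95 + 90 + 80 + 65 + 45 + 25 = 630 cm.
Lower bound: ⌈630/155⌉ = 5 stock rods.
A packing using 5 stock rods:
  stock rod 1: 115 + 25 = 140
  stock rod 2: 115 = 115
  stock rod 3: 95 + 45 = 140
  stock rod 4: 90 + 65 = 155
  stock rod 5: 80 = 80
This matches the lower bound, so 5 is optimal.

5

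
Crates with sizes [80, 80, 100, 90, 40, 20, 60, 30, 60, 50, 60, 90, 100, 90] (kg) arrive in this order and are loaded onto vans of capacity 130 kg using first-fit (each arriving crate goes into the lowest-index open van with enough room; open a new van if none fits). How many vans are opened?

  80 → van 1 (new)  [load 80/130]
  80 → van 2 (new)  [load 80/130]
  100 → van 3 (new)  [load 100/130]
  90 → van 4 (new)  [load 90/130]
  40 → van 1  [load 120/130]
  20 → van 2  [load 100/130]
  60 → van 5 (new)  [load 60/130]
  30 → van 2  [load 130/130]
  60 → van 5  [load 120/130]
  50 → van 6 (new)  [load 50/130]
  60 → van 6  [load 110/130]
  90 → van 7 (new)  [load 90/130]
  100 → van 8 (new)  [load 100/130]
  90 → van 9 (new)  [load 90/130]
9 vans opened.

9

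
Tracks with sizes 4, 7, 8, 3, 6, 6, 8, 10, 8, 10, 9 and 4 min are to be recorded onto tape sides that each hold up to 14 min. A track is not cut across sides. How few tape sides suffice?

Total = 10 + 10 + 9 + 8 + 8 + 8 + 7 + 6 + 6 + 4 + 4 + 3 = 83 min.
Lower bound: ⌈83/14⌉ = 6 tape sides.
A packing using 7 tape sides:
  side 1: 10 + 4 = 14
  side 2: 10 + 4 = 14
  side 3: 9 + 3 = 12
  side 4: 8 + 6 = 14
  side 5: 8 + 6 = 14
  side 6: 8 = 8
  side 7: 7 = 7
No arrangement into 6 tape sides stays within capacity, so 7 is optimal.

7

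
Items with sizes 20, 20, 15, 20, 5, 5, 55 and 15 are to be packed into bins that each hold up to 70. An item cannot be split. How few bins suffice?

3

Total = 55 + 20 + 20 + 20 + 15 + 15 + 5 + 5 = 155.
Lower bound: ⌈155/70⌉ = 3 bins.
A packing using 3 bins:
  bin 1: 55 + 15 = 70
  bin 2: 20 + 20 + 20 + 5 + 5 = 70
  bin 3: 15 = 15
This matches the lower bound, so 3 is optimal.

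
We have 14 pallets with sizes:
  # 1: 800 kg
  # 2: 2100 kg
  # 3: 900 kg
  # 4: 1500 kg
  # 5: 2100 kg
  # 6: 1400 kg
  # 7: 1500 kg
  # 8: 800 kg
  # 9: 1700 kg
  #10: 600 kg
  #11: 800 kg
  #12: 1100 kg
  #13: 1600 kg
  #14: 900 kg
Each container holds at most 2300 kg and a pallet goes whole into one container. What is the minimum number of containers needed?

Total = 2100 + 2100 + 1700 + 1600 + 1500 + 1500 + 1400 + 1100 + 900 + 900 + 800 + 800 + 800 + 600 = 17800 kg.
Lower bound: ⌈17800/2300⌉ = 8 containers.
A packing using 9 containers:
  container 1: 2100 = 2100
  container 2: 2100 = 2100
  container 3: 1700 + 600 = 2300
  container 4: 1600 = 1600
  container 5: 1500 + 800 = 2300
  container 6: 1500 + 800 = 2300
  container 7: 1400 + 900 = 2300
  container 8: 1100 + 900 = 2000
  container 9: 800 = 800
No arrangement into 8 containers stays within capacity, so 9 is optimal.

9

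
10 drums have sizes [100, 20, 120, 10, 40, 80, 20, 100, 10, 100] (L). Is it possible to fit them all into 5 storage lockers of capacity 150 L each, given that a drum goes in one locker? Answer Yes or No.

Yes

A valid assignment using 5 storage lockers:
  locker 1: 120 + 20 + 10 = 150
  locker 2: 100 + 40 + 10 = 150
  locker 3: 100 + 20 = 120
  locker 4: 100 = 100
  locker 5: 80 = 80
Every load is within 150 L, so 5 storage lockers suffice.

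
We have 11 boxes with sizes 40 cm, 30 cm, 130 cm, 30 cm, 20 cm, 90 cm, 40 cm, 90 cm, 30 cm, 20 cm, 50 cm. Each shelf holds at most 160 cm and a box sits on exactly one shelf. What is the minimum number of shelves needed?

4

Total = 130 + 90 + 90 + 50 + 40 + 40 + 30 + 30 + 30 + 20 + 20 = 570 cm.
Lower bound: ⌈570/160⌉ = 4 shelves.
A packing using 4 shelves:
  shelf 1: 130 + 30 = 160
  shelf 2: 90 + 50 + 20 = 160
  shelf 3: 90 + 40 + 30 = 160
  shelf 4: 40 + 30 + 20 = 90
This matches the lower bound, so 4 is optimal.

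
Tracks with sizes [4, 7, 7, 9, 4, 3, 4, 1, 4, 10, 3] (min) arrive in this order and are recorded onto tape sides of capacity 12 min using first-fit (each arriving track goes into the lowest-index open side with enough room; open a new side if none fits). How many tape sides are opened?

  4 → side 1 (new)  [load 4/12]
  7 → side 1  [load 11/12]
  7 → side 2 (new)  [load 7/12]
  9 → side 3 (new)  [load 9/12]
  4 → side 2  [load 11/12]
  3 → side 3  [load 12/12]
  4 → side 4 (new)  [load 4/12]
  1 → side 1  [load 12/12]
  4 → side 4  [load 8/12]
  10 → side 5 (new)  [load 10/12]
  3 → side 4  [load 11/12]
5 tape sides opened.

5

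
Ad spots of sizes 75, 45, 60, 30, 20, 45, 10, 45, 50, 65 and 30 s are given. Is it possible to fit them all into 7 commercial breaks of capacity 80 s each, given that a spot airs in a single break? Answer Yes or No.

Yes

A valid assignment using 7 commercial breaks:
  break 1: 75 = 75
  break 2: 65 + 10 = 75
  break 3: 60 + 20 = 80
  break 4: 50 + 30 = 80
  break 5: 45 + 30 = 75
  break 6: 45 = 45
  break 7: 45 = 45
Every load is within 80 s, so 7 commercial breaks suffice.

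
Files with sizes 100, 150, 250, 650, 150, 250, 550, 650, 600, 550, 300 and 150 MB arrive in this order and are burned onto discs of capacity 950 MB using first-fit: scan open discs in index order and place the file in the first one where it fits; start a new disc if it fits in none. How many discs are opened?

  100 → disc 1 (new)  [load 100/950]
  150 → disc 1  [load 250/950]
  250 → disc 1  [load 500/950]
  650 → disc 2 (new)  [load 650/950]
  150 → disc 1  [load 650/950]
  250 → disc 1  [load 900/950]
  550 → disc 3 (new)  [load 550/950]
  650 → disc 4 (new)  [load 650/950]
  600 → disc 5 (new)  [load 600/950]
  550 → disc 6 (new)  [load 550/950]
  300 → disc 2  [load 950/950]
  150 → disc 3  [load 700/950]
6 discs opened.

6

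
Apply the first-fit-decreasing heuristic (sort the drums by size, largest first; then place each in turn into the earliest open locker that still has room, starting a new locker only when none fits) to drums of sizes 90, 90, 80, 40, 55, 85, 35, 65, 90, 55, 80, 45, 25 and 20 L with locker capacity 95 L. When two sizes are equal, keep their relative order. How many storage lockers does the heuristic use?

10

Sorted descending: 90, 90, 90, 85, 80, 80, 65, 55, 55, 45, 40, 35, 25, 20.
  90 → locker 1 (new)  [load 90/95]
  90 → locker 2 (new)  [load 90/95]
  90 → locker 3 (new)  [load 90/95]
  85 → locker 4 (new)  [load 85/95]
  80 → locker 5 (new)  [load 80/95]
  80 → locker 6 (new)  [load 80/95]
  65 → locker 7 (new)  [load 65/95]
  55 → locker 8 (new)  [load 55/95]
  55 → locker 9 (new)  [load 55/95]
  45 → locker 10 (new)  [load 45/95]
  40 → locker 8  [load 95/95]
  35 → locker 9  [load 90/95]
  25 → locker 7  [load 90/95]
  20 → locker 10  [load 65/95]
10 storage lockers opened.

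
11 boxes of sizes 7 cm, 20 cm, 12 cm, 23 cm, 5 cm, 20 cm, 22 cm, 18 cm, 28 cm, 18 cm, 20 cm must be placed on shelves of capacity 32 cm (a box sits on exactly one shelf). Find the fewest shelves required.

Total = 28 + 23 + 22 + 20 + 20 + 20 + 18 + 18 + 12 + 7 + 5 = 193 cm.
Lower bound: ⌈193/32⌉ = 7 shelves.
Also, 8 boxes each exceed 16 cm, and no two of those can share a shelf, so at least 8 shelves are needed.
A packing using 8 shelves:
  shelf 1: 28 = 28
  shelf 2: 23 + 7 = 30
  shelf 3: 22 + 5 = 27
  shelf 4: 20 + 12 = 32
  shelf 5: 20 = 20
  shelf 6: 20 = 20
  shelf 7: 18 = 18
  shelf 8: 18 = 18
This matches the lower bound, so 8 is optimal.

8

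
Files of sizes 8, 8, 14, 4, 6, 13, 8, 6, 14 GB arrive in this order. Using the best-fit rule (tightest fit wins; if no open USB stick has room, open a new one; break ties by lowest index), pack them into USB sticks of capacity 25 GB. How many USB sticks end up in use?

4

  8 → USB stick 1 (new)  [load 8/25]
  8 → USB stick 1  [load 16/25]
  14 → USB stick 2 (new)  [load 14/25]
  4 → USB stick 1  [load 20/25]
  6 → USB stick 2  [load 20/25]
  13 → USB stick 3 (new)  [load 13/25]
  8 → USB stick 3  [load 21/25]
  6 → USB stick 4 (new)  [load 6/25]
  14 → USB stick 4  [load 20/25]
4 USB sticks opened.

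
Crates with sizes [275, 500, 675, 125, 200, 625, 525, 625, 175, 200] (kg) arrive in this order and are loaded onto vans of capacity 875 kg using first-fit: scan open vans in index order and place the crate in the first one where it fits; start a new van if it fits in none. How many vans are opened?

5

  275 → van 1 (new)  [load 275/875]
  500 → van 1  [load 775/875]
  675 → van 2 (new)  [load 675/875]
  125 → van 2  [load 800/875]
  200 → van 3 (new)  [load 200/875]
  625 → van 3  [load 825/875]
  525 → van 4 (new)  [load 525/875]
  625 → van 5 (new)  [load 625/875]
  175 → van 4  [load 700/875]
  200 → van 5  [load 825/875]
5 vans opened.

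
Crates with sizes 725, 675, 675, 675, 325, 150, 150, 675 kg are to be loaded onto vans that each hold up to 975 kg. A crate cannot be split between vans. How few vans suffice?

6

Total = 725 + 675 + 675 + 675 + 675 + 325 + 150 + 150 = 4050 kg.
Lower bound: ⌈4050/975⌉ = 5 vans.
A packing using 6 vans:
  van 1: 725 + 150 = 875
  van 2: 675 + 150 = 825
  van 3: 675 = 675
  van 4: 675 = 675
  van 5: 675 = 675
  van 6: 325 = 325
No arrangement into 5 vans stays within capacity, so 6 is optimal.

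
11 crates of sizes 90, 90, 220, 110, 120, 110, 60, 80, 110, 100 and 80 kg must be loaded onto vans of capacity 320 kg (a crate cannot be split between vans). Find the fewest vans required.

Total = 220 + 120 + 110 + 110 + 110 + 100 + 90 + 90 + 80 + 80 + 60 = 1170 kg.
Lower bound: ⌈1170/320⌉ = 4 vans.
A packing using 4 vans:
  van 1: 220 + 100 = 320
  van 2: 120 + 110 + 90 = 320
  van 3: 110 + 110 + 90 = 310
  van 4: 80 + 80 + 60 = 220
This matches the lower bound, so 4 is optimal.

4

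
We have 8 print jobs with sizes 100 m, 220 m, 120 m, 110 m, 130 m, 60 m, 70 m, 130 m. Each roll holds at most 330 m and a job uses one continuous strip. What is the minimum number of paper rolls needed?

Total = 220 + 130 + 130 + 120 + 110 + 100 + 70 + 60 = 940 m.
Lower bound: ⌈940/330⌉ = 3 paper rolls.
A packing using 3 paper rolls:
  roll 1: 220 + 110 = 330
  roll 2: 130 + 130 + 70 = 330
  roll 3: 120 + 100 + 60 = 280
This matches the lower bound, so 3 is optimal.

3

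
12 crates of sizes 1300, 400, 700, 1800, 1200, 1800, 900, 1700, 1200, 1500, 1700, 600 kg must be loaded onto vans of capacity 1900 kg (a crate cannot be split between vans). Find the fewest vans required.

9

Total = 1800 + 1800 + 1700 + 1700 + 1500 + 1300 + 1200 + 1200 + 900 + 700 + 600 + 400 = 14800 kg.
Lower bound: ⌈14800/1900⌉ = 8 vans.
A packing using 9 vans:
  van 1: 1800 = 1800
  van 2: 1800 = 1800
  van 3: 1700 = 1700
  van 4: 1700 = 1700
  van 5: 1500 + 400 = 1900
  van 6: 1300 + 600 = 1900
  van 7: 1200 + 700 = 1900
  van 8: 1200 = 1200
  van 9: 900 = 900
No arrangement into 8 vans stays within capacity, so 9 is optimal.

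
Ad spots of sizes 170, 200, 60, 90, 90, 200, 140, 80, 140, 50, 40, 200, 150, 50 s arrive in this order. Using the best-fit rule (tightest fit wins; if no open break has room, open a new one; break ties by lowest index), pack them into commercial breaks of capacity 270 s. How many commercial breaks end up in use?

  170 → break 1 (new)  [load 170/270]
  200 → break 2 (new)  [load 200/270]
  60 → break 2  [load 260/270]
  90 → break 1  [load 260/270]
  90 → break 3 (new)  [load 90/270]
  200 → break 4 (new)  [load 200/270]
  140 → break 3  [load 230/270]
  80 → break 5 (new)  [load 80/270]
  140 → break 5  [load 220/270]
  50 → break 5  [load 270/270]
  40 → break 3  [load 270/270]
  200 → break 6 (new)  [load 200/270]
  150 → break 7 (new)  [load 150/270]
  50 → break 4  [load 250/270]
7 commercial breaks opened.

7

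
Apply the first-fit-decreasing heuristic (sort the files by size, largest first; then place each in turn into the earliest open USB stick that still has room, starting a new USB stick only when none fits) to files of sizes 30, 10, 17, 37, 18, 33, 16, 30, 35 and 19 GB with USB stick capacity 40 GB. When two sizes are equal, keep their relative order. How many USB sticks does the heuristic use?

Sorted descending: 37, 35, 33, 30, 30, 19, 18, 17, 16, 10.
  37 → USB stick 1 (new)  [load 37/40]
  35 → USB stick 2 (new)  [load 35/40]
  33 → USB stick 3 (new)  [load 33/40]
  30 → USB stick 4 (new)  [load 30/40]
  30 → USB stick 5 (new)  [load 30/40]
  19 → USB stick 6 (new)  [load 19/40]
  18 → USB stick 6  [load 37/40]
  17 → USB stick 7 (new)  [load 17/40]
  16 → USB stick 7  [load 33/40]
  10 → USB stick 4  [load 40/40]
7 USB sticks opened.

7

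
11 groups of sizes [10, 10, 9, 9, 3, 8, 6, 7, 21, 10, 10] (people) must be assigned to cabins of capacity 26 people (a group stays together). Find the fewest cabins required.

Total = 21 + 10 + 10 + 10 + 10 + 9 + 9 + 8 + 7 + 6 + 3 = 103 people.
Lower bound: ⌈103/26⌉ = 4 cabins.
A packing using 5 cabins:
  cabin 1: 21 + 3 = 24
  cabin 2: 10 + 10 + 6 = 26
  cabin 3: 10 + 10 = 20
  cabin 4: 9 + 9 + 8 = 26
  cabin 5: 7 = 7
No arrangement into 4 cabins stays within capacity, so 5 is optimal.

5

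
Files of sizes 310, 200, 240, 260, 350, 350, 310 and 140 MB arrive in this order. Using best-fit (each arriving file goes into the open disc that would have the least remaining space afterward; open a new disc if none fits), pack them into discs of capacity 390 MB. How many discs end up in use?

7

  310 → disc 1 (new)  [load 310/390]
  200 → disc 2 (new)  [load 200/390]
  240 → disc 3 (new)  [load 240/390]
  260 → disc 4 (new)  [load 260/390]
  350 → disc 5 (new)  [load 350/390]
  350 → disc 6 (new)  [load 350/390]
  310 → disc 7 (new)  [load 310/390]
  140 → disc 3  [load 380/390]
7 discs opened.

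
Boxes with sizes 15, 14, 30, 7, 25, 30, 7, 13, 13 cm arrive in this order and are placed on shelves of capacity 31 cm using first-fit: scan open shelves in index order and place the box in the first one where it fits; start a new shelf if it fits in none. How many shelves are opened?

6

  15 → shelf 1 (new)  [load 15/31]
  14 → shelf 1  [load 29/31]
  30 → shelf 2 (new)  [load 30/31]
  7 → shelf 3 (new)  [load 7/31]
  25 → shelf 4 (new)  [load 25/31]
  30 → shelf 5 (new)  [load 30/31]
  7 → shelf 3  [load 14/31]
  13 → shelf 3  [load 27/31]
  13 → shelf 6 (new)  [load 13/31]
6 shelves opened.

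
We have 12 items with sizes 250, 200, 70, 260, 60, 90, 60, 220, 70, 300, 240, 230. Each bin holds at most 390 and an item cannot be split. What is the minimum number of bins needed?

Total = 300 + 260 + 250 + 240 + 230 + 220 + 200 + 90 + 70 + 70 + 60 + 60 = 2050.
Lower bound: ⌈2050/390⌉ = 6 bins.
Also, 7 items each exceed 195, and no two of those can share a bin, so at least 7 bins are needed.
A packing using 7 bins:
  bin 1: 300 + 90 = 390
  bin 2: 260 + 70 + 60 = 390
  bin 3: 250 + 70 + 60 = 380
  bin 4: 240 = 240
  bin 5: 230 = 230
  bin 6: 220 = 220
  bin 7: 200 = 200
This matches the lower bound, so 7 is optimal.

7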